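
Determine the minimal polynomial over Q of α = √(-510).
m_α(x) = x^2 + 510

α satisfies α^2 + 510 = 0, so x^2 + 510 annihilates α. Since d = -510 is squarefree and ≠ 1, it is not a perfect square in Q, so x^2 + 510 has no rational root and is therefore irreducible over Q (a degree-2 polynomial over a field is irreducible iff it has no root). Hence m_α(x) = x^2 + 510.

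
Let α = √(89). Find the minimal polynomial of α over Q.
m_α(x) = x^2 - 89

α satisfies α^2 - 89 = 0, so x^2 - 89 annihilates α. Since d = 89 is squarefree and ≠ 1, it is not a perfect square in Q, so x^2 - 89 has no rational root and is therefore irreducible over Q (a degree-2 polynomial over a field is irreducible iff it has no root). Hence m_α(x) = x^2 - 89.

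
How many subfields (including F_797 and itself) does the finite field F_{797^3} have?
F_{797^3} has 2 subfields

The subfields of F_{p^n} are exactly the fields F_{p^d} for d | n (each is the fixed field of the unique index-d subgroup of Gal(F_{p^n}/F_p) ≅ Z/nZ). The divisors of n = 3 are {1, 3}, giving 2 subfields: F_{797^1}, F_{797^3}.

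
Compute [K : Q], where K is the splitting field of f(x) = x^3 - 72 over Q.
[K : Q] = 6

The roots of x^3 - 72 are ∛72, ω∛72, ω^2∛72 where ω = e^(2πi/3) is a primitive cube root of unity, so K = Q(∛72, ω). Now [Q(∛72):Q] = 3 (since 72 is not a perfect cube, x^3 - 72 is irreducible) and [Q(ω):Q] = 2. Both 2 and 3 divide [K:Q], and [K:Q] ≤ 3·2 = 6, so [K:Q] = 6. (Equivalently: Q(∛72) ⊂ R but ω ∉ R, so [K : Q(∛72)] = 2.)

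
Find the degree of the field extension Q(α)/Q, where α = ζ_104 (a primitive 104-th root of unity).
[Q(α):Q] = 48

The minimal polynomial of ζ_104 over Q is the 104-th cyclotomic polynomial Φ_104(x), which is irreducible over Q and has degree φ(104) = 48. Hence [Q(α):Q] = φ(104) = 48.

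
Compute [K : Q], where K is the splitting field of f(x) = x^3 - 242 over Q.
[K : Q] = 6

The roots of x^3 - 242 are ∛242, ω∛242, ω^2∛242 where ω = e^(2πi/3) is a primitive cube root of unity, so K = Q(∛242, ω). Now [Q(∛242):Q] = 3 (since 242 is not a perfect cube, x^3 - 242 is irreducible) and [Q(ω):Q] = 2. Both 2 and 3 divide [K:Q], and [K:Q] ≤ 3·2 = 6, so [K:Q] = 6. (Equivalently: Q(∛242) ⊂ R but ω ∉ R, so [K : Q(∛242)] = 2.)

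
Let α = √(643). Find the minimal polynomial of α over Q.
m_α(x) = x^2 - 643

α satisfies α^2 - 643 = 0, so x^2 - 643 annihilates α. Since d = 643 is squarefree and ≠ 1, it is not a perfect square in Q, so x^2 - 643 has no rational root and is therefore irreducible over Q (a degree-2 polynomial over a field is irreducible iff it has no root). Hence m_α(x) = x^2 - 643.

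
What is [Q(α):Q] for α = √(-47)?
[Q(α):Q] = 2

[Q(α):Q] equals the degree of the minimal polynomial of α. Here α^2 = -47 and x^2 + 47 is irreducible (d = -47 is squarefree, ≠ 1, hence not a square), so deg(m_α) = 2. Thus [Q(α):Q] = 2.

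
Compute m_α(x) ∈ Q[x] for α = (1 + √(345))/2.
m_α(x) = x^2 - x - 86

From 2α - 1 = √(345), squaring gives (2α - 1)^2 = 345, i.e. 4α^2 - 4α + 1 = 345, so α^2 - α + (1 - 345)/4 = 0. Since 345 ≡ 1 (mod 4), (1 - 345)/4 = -86 ∈ Z. The polynomial x^2 - x - 86 has discriminant 1 - 4·(-86) = 345, which is not a perfect square in Q (d = 345 is squarefree and ≠ 1), so x^2 - x - 86 is irreducible over Q. It is the minimal polynomial of α.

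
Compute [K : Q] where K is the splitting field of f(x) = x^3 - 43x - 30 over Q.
[K : Q] = 6

By the rational root test, any rational root of the monic integer polynomial f(x) = x^3 - 43x - 30 must be an integer dividing the constant term -30, i.e. one of ±{1, 2, 3, 5, 6, 10, 15, 30}. Evaluating: f(1) = -72, f(-1) = 12, f(2) = -108, f(-2) = 48, f(3) = -132, f(-3) = 72, f(5) = -120, f(-5) = 60, f(6) = -72, f(-6) = 12, f(10) = 540, f(-10) = -600, f(15) = 2700, f(-15) = -2760, f(30) = 25680, f(-30) = -25740; none is 0, so f has no rational root and is therefore irreducible over Q (a cubic with no linear factor over a field is irreducible). For an irreducible cubic, the Galois group is A_3 or S_3 according as the discriminant disc(f) = -4a^3 - 27b^2 = -4·(-43)^3 - 27·(-30)^2 = 293728 is or is not a square in Q. Here disc(f) = 293728 is not a perfect square in Q, so the Galois group of f over Q is not contained in A_3 and must be all of S_3. The splitting field has degree |S_3| = 6 over Q, so [K : Q] = 6.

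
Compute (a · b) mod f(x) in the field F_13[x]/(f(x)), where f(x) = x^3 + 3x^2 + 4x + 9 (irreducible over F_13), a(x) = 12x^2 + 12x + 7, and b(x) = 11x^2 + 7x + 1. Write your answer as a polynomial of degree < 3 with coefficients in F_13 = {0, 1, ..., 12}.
a · b ≡ 3x^2 + 9x + 2 (mod f(x))

Multiply in F_13[x]: a(x)·b(x) = (12x^2 + 12x + 7)·(11x^2 + 7x + 1) = 2x^4 + 8x^3 + 4x^2 + 9x + 7. This has degree ≥ 3, so divide by f(x) over F_13: 2x^4 + 8x^3 + 4x^2 + 9x + 7 = (2x + 2)·(x^3 + 3x^2 + 4x + 9) + (3x^2 + 9x + 2). Hence a·b ≡ 3x^2 + 9x + 2 (mod f). (F_13[x]/(f) is a field with 13^3 = 2197 elements since f is irreducible of degree 3.)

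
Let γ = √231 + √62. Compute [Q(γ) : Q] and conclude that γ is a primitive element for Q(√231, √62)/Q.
[Q(γ) : Q] = 4 (equivalently, Q(γ) = Q(√231, √62))

Obviously Q(γ) ⊆ Q(√231, √62), and [Q(√231, √62):Q] = 4 (since 231, 62 are distinct squarefree integers > 1 with 14322 not a perfect square). To show equality we compute the minimal polynomial of γ. From γ = √231 + √62: γ^2 = 231 + 2√(14322) + 62 = 293 + 2√(14322), so γ^2 - 293 = 2√(14322); squaring, (γ^2 - 293)^2 = 4·14322, i.e. γ^4 - 586γ^2 + 85849 - 57288 = 0, i.e. γ^4 - 586γ^2 + 28561 = 0. So γ is a root of x^4 - 586x^2 + 28561. This polynomial is irreducible over Q: it has no rational root (each ±√231 ± √62 is irrational), and any factorization into two quadratics over Q would force √(14322) ∈ Q (pairing opposite roots) or √231, √62 ∈ Q (other pairings), all impossible. Hence [Q(γ):Q] = 4 = [Q(√231, √62):Q], so Q(γ) = Q(√231, √62).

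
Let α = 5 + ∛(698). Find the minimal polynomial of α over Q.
m_α(x) = x^3 - 15x^2 + 75x - 823

Set β = α - 5 = ∛(698), so β^3 = 698. Then (α - 5)^3 - 698 = 0, i.e. α is a root of g(x) = (x - 5)^3 - 698 = x^3 - 15x^2 + 75x - 823. Since g(x) = h(x - 5) where h(x) = x^3 - 698, and h is irreducible over Q (because 698 is not a perfect cube, so h has no rational root, and a monic cubic with no rational root is irreducible), g is also irreducible (irreducibility is preserved under the substitution x → x - 5). Hence m_α(x) = x^3 - 15x^2 + 75x - 823.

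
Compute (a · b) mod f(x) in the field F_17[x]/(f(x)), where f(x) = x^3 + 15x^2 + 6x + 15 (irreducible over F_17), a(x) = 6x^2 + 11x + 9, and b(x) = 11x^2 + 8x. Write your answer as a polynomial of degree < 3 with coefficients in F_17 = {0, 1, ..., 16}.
a · b ≡ 2x^2 + 13x + 7 (mod f(x))

Multiply in F_17[x]: a(x)·b(x) = (6x^2 + 11x + 9)·(11x^2 + 8x) = 15x^4 + 16x^3 + 4x. This has degree ≥ 3, so divide by f(x) over F_17: 15x^4 + 16x^3 + 4x = (15x + 12)·(x^3 + 15x^2 + 6x + 15) + (2x^2 + 13x + 7). Hence a·b ≡ 2x^2 + 13x + 7 (mod f). (F_17[x]/(f) is a field with 17^3 = 4913 elements since f is irreducible of degree 3.)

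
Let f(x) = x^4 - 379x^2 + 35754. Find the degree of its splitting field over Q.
[K : Q] = 4

Solving the quadratic in x^2: x^2 = (379 ± √(379^2 - 4·35754))/2 = (379 ± √625)/2 = (379 ± 25)/2, giving x^2 = 177 or x^2 = 202. So f(x) = (x^2 - 177)(x^2 - 202) and the roots of f are ±√177, ±√202. Hence the splitting field is K = Q(√177, √202). Since 177 and 202 are distinct squarefree integers > 1, their product 35754 is not a perfect square, so √202 ∉ Q(√177). By the tower law [K:Q] = [Q(√177,√202):Q(√177)] · [Q(√177):Q] = 2 · 2 = 4.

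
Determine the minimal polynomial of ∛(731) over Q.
m_α(x) = x^3 - 731

α satisfies α^3 = 731, so x^3 - 731 annihilates α. By the rational root test, a rational root p/q (in lowest terms) of x^3 - 731 would satisfy p^3 = 731 q^3, forcing q = 1 and p^3 = 731; but 731 is not a perfect cube, contradiction. A monic cubic over Q with no rational root is irreducible (any nontrivial factorization would include a linear factor). Hence x^3 - 731 is the minimal polynomial of α, and in particular [Q(α):Q] = 3.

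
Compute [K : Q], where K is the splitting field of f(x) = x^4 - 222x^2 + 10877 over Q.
[K : Q] = 4

Solving the quadratic in x^2: x^2 = (222 ± √(222^2 - 4·10877))/2 = (222 ± √5776)/2 = (222 ± 76)/2, giving x^2 = 149 or x^2 = 73. So f(x) = (x^2 - 149)(x^2 - 73) and the roots of f are ±√149, ±√73. Hence the splitting field is K = Q(√149, √73). Since 149 and 73 are distinct squarefree integers > 1, their product 10877 is not a perfect square, so √73 ∉ Q(√149). By the tower law [K:Q] = [Q(√149,√73):Q(√149)] · [Q(√149):Q] = 2 · 2 = 4.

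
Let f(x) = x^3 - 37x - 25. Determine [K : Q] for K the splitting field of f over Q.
[K : Q] = 6

By the rational root test, any rational root of the monic integer polynomial f(x) = x^3 - 37x - 25 must be an integer dividing the constant term -25, i.e. one of ±{1, 5, 25}. Evaluating: f(1) = -61, f(-1) = 11, f(5) = -85, f(-5) = 35, f(25) = 14675, f(-25) = -14725; none is 0, so f has no rational root and is therefore irreducible over Q (a cubic with no linear factor over a field is irreducible). For an irreducible cubic, the Galois group is A_3 or S_3 according as the discriminant disc(f) = -4a^3 - 27b^2 = -4·(-37)^3 - 27·(-25)^2 = 185737 is or is not a square in Q. Here disc(f) = 185737 is not a perfect square in Q, so the Galois group of f over Q is not contained in A_3 and must be all of S_3. The splitting field has degree |S_3| = 6 over Q, so [K : Q] = 6.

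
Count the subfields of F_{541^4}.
F_{541^4} has 3 subfields

The subfields of F_{p^n} are exactly the fields F_{p^d} for d | n (each is the fixed field of the unique index-d subgroup of Gal(F_{p^n}/F_p) ≅ Z/nZ). The divisors of n = 4 are {1, 2, 4}, giving 3 subfields: F_{541^1}, F_{541^2}, F_{541^4}.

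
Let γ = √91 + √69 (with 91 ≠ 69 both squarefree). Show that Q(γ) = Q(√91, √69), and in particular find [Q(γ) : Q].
[Q(γ) : Q] = 4 (equivalently, Q(γ) = Q(√91, √69))

Obviously Q(γ) ⊆ Q(√91, √69), and [Q(√91, √69):Q] = 4 (since 91, 69 are distinct squarefree integers > 1 with 6279 not a perfect square). To show equality we compute the minimal polynomial of γ. From γ = √91 + √69: γ^2 = 91 + 2√(6279) + 69 = 160 + 2√(6279), so γ^2 - 160 = 2√(6279); squaring, (γ^2 - 160)^2 = 4·6279, i.e. γ^4 - 320γ^2 + 25600 - 25116 = 0, i.e. γ^4 - 320γ^2 + 484 = 0. So γ is a root of x^4 - 320x^2 + 484. This polynomial is irreducible over Q: it has no rational root (each ±√91 ± √69 is irrational), and any factorization into two quadratics over Q would force √(6279) ∈ Q (pairing opposite roots) or √91, √69 ∈ Q (other pairings), all impossible. Hence [Q(γ):Q] = 4 = [Q(√91, √69):Q], so Q(γ) = Q(√91, √69).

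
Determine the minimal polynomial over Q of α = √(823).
m_α(x) = x^2 - 823

α satisfies α^2 - 823 = 0, so x^2 - 823 annihilates α. Since d = 823 is squarefree and ≠ 1, it is not a perfect square in Q, so x^2 - 823 has no rational root and is therefore irreducible over Q (a degree-2 polynomial over a field is irreducible iff it has no root). Hence m_α(x) = x^2 - 823.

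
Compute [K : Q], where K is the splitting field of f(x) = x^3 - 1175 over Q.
[K : Q] = 6

The roots of x^3 - 1175 are ∛1175, ω∛1175, ω^2∛1175 where ω = e^(2πi/3) is a primitive cube root of unity, so K = Q(∛1175, ω). Now [Q(∛1175):Q] = 3 (since 1175 is not a perfect cube, x^3 - 1175 is irreducible) and [Q(ω):Q] = 2. Both 2 and 3 divide [K:Q], and [K:Q] ≤ 3·2 = 6, so [K:Q] = 6. (Equivalently: Q(∛1175) ⊂ R but ω ∉ R, so [K : Q(∛1175)] = 2.)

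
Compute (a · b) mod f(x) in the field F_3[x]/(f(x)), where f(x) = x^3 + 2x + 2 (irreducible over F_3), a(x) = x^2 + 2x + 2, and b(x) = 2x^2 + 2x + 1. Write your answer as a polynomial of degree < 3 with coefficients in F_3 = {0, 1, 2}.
a · b ≡ 2x^2 + 2x + 2 (mod f(x))

Multiply in F_3[x]: a(x)·b(x) = (x^2 + 2x + 2)·(2x^2 + 2x + 1) = 2x^4 + 2. This has degree ≥ 3, so divide by f(x) over F_3: 2x^4 + 2 = (2x)·(x^3 + 2x + 2) + (2x^2 + 2x + 2). Hence a·b ≡ 2x^2 + 2x + 2 (mod f). (F_3[x]/(f) is a field with 3^3 = 27 elements since f is irreducible of degree 3.)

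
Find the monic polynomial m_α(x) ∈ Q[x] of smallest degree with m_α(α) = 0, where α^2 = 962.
m_α(x) = x^2 - 962

α satisfies α^2 - 962 = 0, so x^2 - 962 annihilates α. Since d = 962 is squarefree and ≠ 1, it is not a perfect square in Q, so x^2 - 962 has no rational root and is therefore irreducible over Q (a degree-2 polynomial over a field is irreducible iff it has no root). Hence m_α(x) = x^2 - 962.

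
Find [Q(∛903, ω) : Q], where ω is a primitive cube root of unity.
[Q(∛903, ω) : Q] = 6

[Q(∛903):Q] = 3 (min poly x^3 - 903, irreducible since 903 is not a perfect cube). [Q(ω):Q] = 2 (min poly x^2 + x + 1). Since Q(∛903) ⊂ R and ω ∉ R, we have ω ∉ Q(∛903), so x^2 + x + 1 remains irreducible over Q(∛903) and [Q(∛903, ω) : Q(∛903)] = 2. By the tower law, [Q(∛903, ω) : Q] = 3 · 2 = 6. (In fact Q(∛903, ω) is the splitting field of x^3 - 903 over Q.)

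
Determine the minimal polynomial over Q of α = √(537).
m_α(x) = x^2 - 537

α satisfies α^2 - 537 = 0, so x^2 - 537 annihilates α. Since d = 537 is squarefree and ≠ 1, it is not a perfect square in Q, so x^2 - 537 has no rational root and is therefore irreducible over Q (a degree-2 polynomial over a field is irreducible iff it has no root). Hence m_α(x) = x^2 - 537.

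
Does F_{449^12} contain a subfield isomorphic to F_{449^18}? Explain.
No: F_{449^18} is not a subfield of F_{449^12}

F_{p^m} embeds in F_{p^n} iff m | n. Here 18 ∤ 12 (since 12 = 0·18 + 12 with remainder 12 ≠ 0), so F_{449^18} is not a subfield of F_{449^12}. Equivalently: if it were, the tower law would give 18 = [F_{449^18}:F_449] dividing [F_{449^12}:F_449] = 12, contradiction.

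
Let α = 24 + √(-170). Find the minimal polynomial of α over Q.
m_α(x) = x^2 - 48x + 746

From α - 24 = √(-170), squaring gives (α - 24)^2 = -170, i.e. α^2 - 48α + 576 = -170, so α^2 - 48α + 746 = 0. The discriminant of x^2 - 48x + 746 is (-48)^2 - 4·(746) = 2304 - 2984 = -680, and 4·(-170) is not a perfect square in Q since -170 is squarefree and ≠ 1. Hence x^2 - 48x + 746 is irreducible over Q and is the minimal polynomial of α.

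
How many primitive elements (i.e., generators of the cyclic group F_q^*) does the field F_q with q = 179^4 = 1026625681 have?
There are φ(1026625680) = 262766592 primitive elements

F_q^* is cyclic of order q - 1 = 1026625680. A cyclic group of order m has exactly φ(m) generators. Here m = 1026625680 = 2^4 · 3^2 · 5 · 37 · 89 · 433, so the number of primitive elements is φ(1026625680) = 262766592.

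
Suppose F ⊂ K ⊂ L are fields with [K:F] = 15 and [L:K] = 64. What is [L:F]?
[L:F] = 960

The tower law says that for any tower of field extensions F ⊂ K ⊂ L with finite degrees, [L:F] = [L:K] · [K:F]. Here this gives [L:F] = 64 · 15 = 960.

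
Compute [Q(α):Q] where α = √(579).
[Q(α):Q] = 2

[Q(α):Q] equals the degree of the minimal polynomial of α. Here α^2 = 579 and x^2 - 579 is irreducible (d = 579 is squarefree, ≠ 1, hence not a square), so deg(m_α) = 2. Thus [Q(α):Q] = 2.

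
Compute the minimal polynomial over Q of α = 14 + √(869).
m_α(x) = x^2 - 28x - 673

From α - 14 = √(869), squaring gives (α - 14)^2 = 869, i.e. α^2 - 28α + 196 = 869, so α^2 - 28α - 673 = 0. The discriminant of x^2 - 28x - 673 is (-28)^2 - 4·(-673) = 784 + 2692 = 3476, and 4·(869) is not a perfect square in Q since 869 is squarefree and ≠ 1. Hence x^2 - 28x - 673 is irreducible over Q and is the minimal polynomial of α.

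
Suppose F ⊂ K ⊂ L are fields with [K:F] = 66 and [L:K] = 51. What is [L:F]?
[L:F] = 3366

The tower law says that for any tower of field extensions F ⊂ K ⊂ L with finite degrees, [L:F] = [L:K] · [K:F]. Here this gives [L:F] = 51 · 66 = 3366.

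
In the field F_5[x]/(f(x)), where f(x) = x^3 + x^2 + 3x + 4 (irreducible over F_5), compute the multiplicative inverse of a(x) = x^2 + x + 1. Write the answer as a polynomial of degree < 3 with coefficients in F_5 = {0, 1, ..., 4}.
a(x)^(-1) ≡ x^2 + 4x + 2 (mod f(x))

Since f is irreducible over F_5, F_5[x]/(f) is a field and a(x) ≠ 0 has an inverse. Apply the extended Euclidean algorithm to f(x) and a(x) in F_5[x]: f(x) = (x)·a(x) + (2x + 4);  a(x) = (3x + 2)·(2x + 4) + (3). The last nonzero remainder is the constant 3 = gcd(f, a) in F_5. Back-substituting through the division chain expresses 3 = s(x)·a(x) + t(x)·f(x) with s(x) ≡ 3x^2 + 2x + 1 (mod f), so (3x^2 + 2x + 1)·a(x) ≡ 3 (mod f). Multiplying by 3^(-1) ≡ 2 in F_5 gives a(x)^(-1) ≡ 2·(3x^2 + 2x + 1) ≡ x^2 + 4x + 2 (mod f). Check: (x^2 + x + 1)·(x^2 + 4x + 2) = x^4 + 2x^2 + x + 2 ≡ 1 (mod x^3 + x^2 + 3x + 4).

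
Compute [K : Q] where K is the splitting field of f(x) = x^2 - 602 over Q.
[K : Q] = 2

f(x) = x^2 - 602 factors as (x - √602)(x + √602). The splitting field is K = Q(√602). Since 602 is squarefree and > 1, it is not a perfect square, so x^2 - 602 is irreducible over Q and [Q(√602) : Q] = 2. Hence [K : Q] = 2.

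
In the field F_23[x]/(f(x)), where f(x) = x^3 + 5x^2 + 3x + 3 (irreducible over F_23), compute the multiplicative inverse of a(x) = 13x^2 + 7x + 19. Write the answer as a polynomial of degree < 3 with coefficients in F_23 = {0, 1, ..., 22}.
a(x)^(-1) ≡ 20x^2 + 4x + 20 (mod f(x))

Since f is irreducible over F_23, F_23[x]/(f) is a field and a(x) ≠ 0 has an inverse. Apply the extended Euclidean algorithm to f(x) and a(x) in F_23[x]: f(x) = (16x + 13)·a(x) + (22x + 9);  a(x) = (10x + 14)·(22x + 9) + (8). The last nonzero remainder is the constant 8 = gcd(f, a) in F_23. Back-substituting through the division chain expresses 8 = s(x)·a(x) + t(x)·f(x) with s(x) ≡ 22x^2 + 9x + 22 (mod f), so (22x^2 + 9x + 22)·a(x) ≡ 8 (mod f). Multiplying by 8^(-1) ≡ 3 in F_23 gives a(x)^(-1) ≡ 3·(22x^2 + 9x + 22) ≡ 20x^2 + 4x + 20 (mod f). Check: (13x^2 + 7x + 19)·(20x^2 + 4x + 20) = 7x^4 + 8x^3 + x^2 + 9x + 12 ≡ 1 (mod x^3 + 5x^2 + 3x + 3).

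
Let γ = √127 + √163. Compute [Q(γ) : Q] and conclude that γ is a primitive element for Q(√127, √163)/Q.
[Q(γ) : Q] = 4 (equivalently, Q(γ) = Q(√127, √163))

Obviously Q(γ) ⊆ Q(√127, √163), and [Q(√127, √163):Q] = 4 (since 127, 163 are distinct squarefree integers > 1 with 20701 not a perfect square). To show equality we compute the minimal polynomial of γ. From γ = √127 + √163: γ^2 = 127 + 2√(20701) + 163 = 290 + 2√(20701), so γ^2 - 290 = 2√(20701); squaring, (γ^2 - 290)^2 = 4·20701, i.e. γ^4 - 580γ^2 + 84100 - 82804 = 0, i.e. γ^4 - 580γ^2 + 1296 = 0. So γ is a root of x^4 - 580x^2 + 1296. This polynomial is irreducible over Q: it has no rational root (each ±√127 ± √163 is irrational), and any factorization into two quadratics over Q would force √(20701) ∈ Q (pairing opposite roots) or √127, √163 ∈ Q (other pairings), all impossible. Hence [Q(γ):Q] = 4 = [Q(√127, √163):Q], so Q(γ) = Q(√127, √163).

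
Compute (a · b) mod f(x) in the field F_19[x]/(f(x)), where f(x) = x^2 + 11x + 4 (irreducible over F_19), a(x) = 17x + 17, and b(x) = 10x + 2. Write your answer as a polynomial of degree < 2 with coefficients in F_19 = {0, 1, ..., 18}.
a · b ≡ 6x (mod f(x))

Multiply in F_19[x]: a(x)·b(x) = (17x + 17)·(10x + 2) = 18x^2 + 14x + 15. This has degree ≥ 2, so divide by f(x) over F_19: 18x^2 + 14x + 15 = (18)·(x^2 + 11x + 4) + (6x). Hence a·b ≡ 6x (mod f). (F_19[x]/(f) is a field with 19^2 = 361 elements since f is irreducible of degree 2.)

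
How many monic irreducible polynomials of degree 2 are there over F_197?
There are 19306 monic irreducible polynomials of degree 2 over F_197

Each element of F_{197^2} that lies in no proper subfield is a root of exactly one monic irreducible of degree 2 over F_197, and each such polynomial has 2 distinct roots in F_{197^2}. By Möbius inversion the count is N_197(2) = (1/2) Σ_{d|2} μ(2/d) · 197^d = (1/2)(μ(2)·197^1 + μ(1)·197^2) = 38612/2 = 19306.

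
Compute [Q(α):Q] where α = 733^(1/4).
[Q(α):Q] = 4

α is a root of x^4 - 733. By Eisenstein's criterion at the prime p = 733 (which divides the constant term 733 but p^2 = 537289 does not, since 733 is squarefree), x^4 - 733 is irreducible over Q. Hence [Q(α):Q] = 4.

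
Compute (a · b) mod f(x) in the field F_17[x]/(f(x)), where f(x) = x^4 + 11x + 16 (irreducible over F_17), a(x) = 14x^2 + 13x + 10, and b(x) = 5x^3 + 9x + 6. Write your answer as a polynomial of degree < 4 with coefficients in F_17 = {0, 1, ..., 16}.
a · b ≡ 6x^3 + 9x^2 + 16x + 6 (mod f(x))

Multiply in F_17[x]: a(x)·b(x) = (14x^2 + 13x + 10)·(5x^3 + 9x + 6) = 2x^5 + 14x^4 + 6x^3 + 14x^2 + 15x + 9. This has degree ≥ 4, so divide by f(x) over F_17: 2x^5 + 14x^4 + 6x^3 + 14x^2 + 15x + 9 = (2x + 14)·(x^4 + 11x + 16) + (6x^3 + 9x^2 + 16x + 6). Hence a·b ≡ 6x^3 + 9x^2 + 16x + 6 (mod f). (F_17[x]/(f) is a field with 17^4 = 83521 elements since f is irreducible of degree 4.)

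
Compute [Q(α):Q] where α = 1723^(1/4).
[Q(α):Q] = 4

α is a root of x^4 - 1723. By Eisenstein's criterion at the prime p = 1723 (which divides the constant term 1723 but p^2 = 2968729 does not, since 1723 is squarefree), x^4 - 1723 is irreducible over Q. Hence [Q(α):Q] = 4.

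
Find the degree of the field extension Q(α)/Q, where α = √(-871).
[Q(α):Q] = 2

[Q(α):Q] equals the degree of the minimal polynomial of α. Here α^2 = -871 and x^2 + 871 is irreducible (d = -871 is squarefree, ≠ 1, hence not a square), so deg(m_α) = 2. Thus [Q(α):Q] = 2.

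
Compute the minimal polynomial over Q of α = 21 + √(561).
m_α(x) = x^2 - 42x - 120

From α - 21 = √(561), squaring gives (α - 21)^2 = 561, i.e. α^2 - 42α + 441 = 561, so α^2 - 42α - 120 = 0. The discriminant of x^2 - 42x - 120 is (-42)^2 - 4·(-120) = 1764 + 480 = 2244, and 4·(561) is not a perfect square in Q since 561 is squarefree and ≠ 1. Hence x^2 - 42x - 120 is irreducible over Q and is the minimal polynomial of α.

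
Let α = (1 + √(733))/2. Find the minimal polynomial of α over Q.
m_α(x) = x^2 - x - 183

From 2α - 1 = √(733), squaring gives (2α - 1)^2 = 733, i.e. 4α^2 - 4α + 1 = 733, so α^2 - α + (1 - 733)/4 = 0. Since 733 ≡ 1 (mod 4), (1 - 733)/4 = -183 ∈ Z. The polynomial x^2 - x - 183 has discriminant 1 - 4·(-183) = 733, which is not a perfect square in Q (d = 733 is squarefree and ≠ 1), so x^2 - x - 183 is irreducible over Q. It is the minimal polynomial of α.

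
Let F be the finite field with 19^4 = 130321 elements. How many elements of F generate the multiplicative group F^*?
There are φ(130320) = 34560 primitive elements

F_q^* is cyclic of order q - 1 = 130320. A cyclic group of order m has exactly φ(m) generators. Here m = 130320 = 2^4 · 3^2 · 5 · 181, so the number of primitive elements is φ(130320) = 34560.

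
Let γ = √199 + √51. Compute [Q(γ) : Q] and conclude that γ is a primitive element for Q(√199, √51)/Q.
[Q(γ) : Q] = 4 (equivalently, Q(γ) = Q(√199, √51))

Obviously Q(γ) ⊆ Q(√199, √51), and [Q(√199, √51):Q] = 4 (since 199, 51 are distinct squarefree integers > 1 with 10149 not a perfect square). To show equality we compute the minimal polynomial of γ. From γ = √199 + √51: γ^2 = 199 + 2√(10149) + 51 = 250 + 2√(10149), so γ^2 - 250 = 2√(10149); squaring, (γ^2 - 250)^2 = 4·10149, i.e. γ^4 - 500γ^2 + 62500 - 40596 = 0, i.e. γ^4 - 500γ^2 + 21904 = 0. So γ is a root of x^4 - 500x^2 + 21904. This polynomial is irreducible over Q: it has no rational root (each ±√199 ± √51 is irrational), and any factorization into two quadratics over Q would force √(10149) ∈ Q (pairing opposite roots) or √199, √51 ∈ Q (other pairings), all impossible. Hence [Q(γ):Q] = 4 = [Q(√199, √51):Q], so Q(γ) = Q(√199, √51).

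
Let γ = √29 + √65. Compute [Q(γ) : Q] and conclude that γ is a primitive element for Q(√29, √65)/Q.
[Q(γ) : Q] = 4 (equivalently, Q(γ) = Q(√29, √65))

Obviously Q(γ) ⊆ Q(√29, √65), and [Q(√29, √65):Q] = 4 (since 29, 65 are distinct squarefree integers > 1 with 1885 not a perfect square). To show equality we compute the minimal polynomial of γ. From γ = √29 + √65: γ^2 = 29 + 2√(1885) + 65 = 94 + 2√(1885), so γ^2 - 94 = 2√(1885); squaring, (γ^2 - 94)^2 = 4·1885, i.e. γ^4 - 188γ^2 + 8836 - 7540 = 0, i.e. γ^4 - 188γ^2 + 1296 = 0. So γ is a root of x^4 - 188x^2 + 1296. This polynomial is irreducible over Q: it has no rational root (each ±√29 ± √65 is irrational), and any factorization into two quadratics over Q would force √(1885) ∈ Q (pairing opposite roots) or √29, √65 ∈ Q (other pairings), all impossible. Hence [Q(γ):Q] = 4 = [Q(√29, √65):Q], so Q(γ) = Q(√29, √65).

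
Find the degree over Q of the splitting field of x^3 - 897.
[K : Q] = 6

The roots of x^3 - 897 are ∛897, ω∛897, ω^2∛897 where ω = e^(2πi/3) is a primitive cube root of unity, so K = Q(∛897, ω). Now [Q(∛897):Q] = 3 (since 897 is not a perfect cube, x^3 - 897 is irreducible) and [Q(ω):Q] = 2. Both 2 and 3 divide [K:Q], and [K:Q] ≤ 3·2 = 6, so [K:Q] = 6. (Equivalently: Q(∛897) ⊂ R but ω ∉ R, so [K : Q(∛897)] = 2.)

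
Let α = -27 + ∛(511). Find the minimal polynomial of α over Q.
m_α(x) = x^3 + 81x^2 + 2187x + 19172

Set β = α + 27 = ∛(511), so β^3 = 511. Then (α + 27)^3 - 511 = 0, i.e. α is a root of g(x) = (x + 27)^3 - 511 = x^3 + 81x^2 + 2187x + 19172. Since g(x) = h(x + 27) where h(x) = x^3 - 511, and h is irreducible over Q (because 511 is not a perfect cube, so h has no rational root, and a monic cubic with no rational root is irreducible), g is also irreducible (irreducibility is preserved under the substitution x → x + 27). Hence m_α(x) = x^3 + 81x^2 + 2187x + 19172.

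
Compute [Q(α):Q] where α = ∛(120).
[Q(α):Q] = 3

The minimal polynomial of α is x^3 - 120, irreducible over Q since 120 is not a perfect cube (so x^3 - 120 has no rational root). Hence [Q(α):Q] = deg(m_α) = 3.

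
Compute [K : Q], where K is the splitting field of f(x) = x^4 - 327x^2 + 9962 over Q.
[K : Q] = 4

Solving the quadratic in x^2: x^2 = (327 ± √(327^2 - 4·9962))/2 = (327 ± √67081)/2 = (327 ± 259)/2, giving x^2 = 34 or x^2 = 293. So f(x) = (x^2 - 34)(x^2 - 293) and the roots of f are ±√34, ±√293. Hence the splitting field is K = Q(√34, √293). Since 34 and 293 are distinct squarefree integers > 1, their product 9962 is not a perfect square, so √293 ∉ Q(√34). By the tower law [K:Q] = [Q(√34,√293):Q(√34)] · [Q(√34):Q] = 2 · 2 = 4.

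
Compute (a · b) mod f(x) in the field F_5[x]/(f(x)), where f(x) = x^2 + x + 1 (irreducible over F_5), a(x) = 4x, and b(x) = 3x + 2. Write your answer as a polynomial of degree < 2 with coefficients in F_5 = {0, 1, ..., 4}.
a · b ≡ x + 3 (mod f(x))

Multiply in F_5[x]: a(x)·b(x) = (4x)·(3x + 2) = 2x^2 + 3x. This has degree ≥ 2, so divide by f(x) over F_5: 2x^2 + 3x = (2)·(x^2 + x + 1) + (x + 3). Hence a·b ≡ x + 3 (mod f). (F_5[x]/(f) is a field with 5^2 = 25 elements since f is irreducible of degree 2.)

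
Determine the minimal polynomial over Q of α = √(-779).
m_α(x) = x^2 + 779

α satisfies α^2 + 779 = 0, so x^2 + 779 annihilates α. Since d = -779 is squarefree and ≠ 1, it is not a perfect square in Q, so x^2 + 779 has no rational root and is therefore irreducible over Q (a degree-2 polynomial over a field is irreducible iff it has no root). Hence m_α(x) = x^2 + 779.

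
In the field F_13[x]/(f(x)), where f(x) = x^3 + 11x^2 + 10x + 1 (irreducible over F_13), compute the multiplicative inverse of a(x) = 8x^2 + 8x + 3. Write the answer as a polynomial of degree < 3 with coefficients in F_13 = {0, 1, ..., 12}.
a(x)^(-1) ≡ 7x^2 + 4x + 2 (mod f(x))

Since f is irreducible over F_13, F_13[x]/(f) is a field and a(x) ≠ 0 has an inverse. Apply the extended Euclidean algorithm to f(x) and a(x) in F_13[x]: f(x) = (5x + 11)·a(x) + (11x + 7);  a(x) = (9x + 8)·(11x + 7) + (12). The last nonzero remainder is the constant 12 = gcd(f, a) in F_13. Back-substituting through the division chain expresses 12 = s(x)·a(x) + t(x)·f(x) with s(x) ≡ 6x^2 + 9x + 11 (mod f), so (6x^2 + 9x + 11)·a(x) ≡ 12 (mod f). Multiplying by 12^(-1) ≡ 12 in F_13 gives a(x)^(-1) ≡ 12·(6x^2 + 9x + 11) ≡ 7x^2 + 4x + 2 (mod f). Check: (8x^2 + 8x + 3)·(7x^2 + 4x + 2) = 4x^4 + 10x^3 + 4x^2 + 2x + 6 ≡ 1 (mod x^3 + 11x^2 + 10x + 1).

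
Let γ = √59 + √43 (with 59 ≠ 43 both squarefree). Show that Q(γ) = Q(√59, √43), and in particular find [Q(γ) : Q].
[Q(γ) : Q] = 4 (equivalently, Q(γ) = Q(√59, √43))

Obviously Q(γ) ⊆ Q(√59, √43), and [Q(√59, √43):Q] = 4 (since 59, 43 are distinct squarefree integers > 1 with 2537 not a perfect square). To show equality we compute the minimal polynomial of γ. From γ = √59 + √43: γ^2 = 59 + 2√(2537) + 43 = 102 + 2√(2537), so γ^2 - 102 = 2√(2537); squaring, (γ^2 - 102)^2 = 4·2537, i.e. γ^4 - 204γ^2 + 10404 - 10148 = 0, i.e. γ^4 - 204γ^2 + 256 = 0. So γ is a root of x^4 - 204x^2 + 256. This polynomial is irreducible over Q: it has no rational root (each ±√59 ± √43 is irrational), and any factorization into two quadratics over Q would force √(2537) ∈ Q (pairing opposite roots) or √59, √43 ∈ Q (other pairings), all impossible. Hence [Q(γ):Q] = 4 = [Q(√59, √43):Q], so Q(γ) = Q(√59, √43).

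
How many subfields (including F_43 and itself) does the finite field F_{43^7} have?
F_{43^7} has 2 subfields

The subfields of F_{p^n} are exactly the fields F_{p^d} for d | n (each is the fixed field of the unique index-d subgroup of Gal(F_{p^n}/F_p) ≅ Z/nZ). The divisors of n = 7 are {1, 7}, giving 2 subfields: F_{43^1}, F_{43^7}.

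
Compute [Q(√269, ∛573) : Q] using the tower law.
[Q(√269, ∛573) : Q] = 6

Let L = Q(√269, ∛573). Since Q(√269) ⊂ L and [Q(√269):Q] = 2, the tower law gives 2 | [L:Q]. Likewise Q(∛573) ⊂ L with [Q(∛573):Q] = 3 (because 573 is not a perfect cube), so 3 | [L:Q]. As gcd(2,3) = 1, [L:Q] is divisible by 6. Conversely L is generated over Q by √269 and ∛573, so [L:Q] ≤ 2·3 = 6. Therefore [Q(√269, ∛573) : Q] = 6.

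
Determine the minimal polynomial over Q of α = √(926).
m_α(x) = x^2 - 926

α satisfies α^2 - 926 = 0, so x^2 - 926 annihilates α. Since d = 926 is squarefree and ≠ 1, it is not a perfect square in Q, so x^2 - 926 has no rational root and is therefore irreducible over Q (a degree-2 polynomial over a field is irreducible iff it has no root). Hence m_α(x) = x^2 - 926.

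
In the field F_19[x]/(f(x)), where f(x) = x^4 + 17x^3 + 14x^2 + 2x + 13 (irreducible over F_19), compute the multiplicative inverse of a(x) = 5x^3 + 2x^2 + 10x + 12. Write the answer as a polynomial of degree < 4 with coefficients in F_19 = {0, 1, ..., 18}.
a(x)^(-1) ≡ 4x^3 + 16x^2 + 14x + 6 (mod f(x))

Since f is irreducible over F_19, F_19[x]/(f) is a field and a(x) ≠ 0 has an inverse. Apply the extended Euclidean algorithm to f(x) and a(x) in F_19[x]: f(x) = (4x + 17)·a(x) + (16x^2 + 12x + 18);  a(x) = (11x + 18)·(16x^2 + 12x + 18) + (14x + 11);  (16x^2 + 12x + 18) = (12x + 5)·(14x + 11) + (1). The last nonzero remainder is the constant 1 = gcd(f, a) in F_19. Back-substituting through the division chain expresses 1 = s(x)·a(x) + t(x)·f(x) with s(x) ≡ 4x^3 + 16x^2 + 14x + 6 (mod f), so a(x)^(-1) ≡ s(x) = 4x^3 + 16x^2 + 14x + 6 (mod f). Check: (5x^3 + 2x^2 + 10x + 12)·(4x^3 + 16x^2 + 14x + 6) = x^6 + 12x^5 + 9x^4 + 2x^2 + 15 ≡ 1 (mod x^4 + 17x^3 + 14x^2 + 2x + 13).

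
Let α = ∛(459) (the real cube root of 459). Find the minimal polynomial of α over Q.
m_α(x) = x^3 - 459

α satisfies α^3 = 459, so x^3 - 459 annihilates α. By the rational root test, a rational root p/q (in lowest terms) of x^3 - 459 would satisfy p^3 = 459 q^3, forcing q = 1 and p^3 = 459; but 459 is not a perfect cube, contradiction. A monic cubic over Q with no rational root is irreducible (any nontrivial factorization would include a linear factor). Hence x^3 - 459 is the minimal polynomial of α, and in particular [Q(α):Q] = 3.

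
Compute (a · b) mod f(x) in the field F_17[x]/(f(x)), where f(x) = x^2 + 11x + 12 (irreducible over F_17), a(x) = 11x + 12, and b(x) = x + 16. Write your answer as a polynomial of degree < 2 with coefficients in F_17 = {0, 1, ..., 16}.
a · b ≡ 16x + 9 (mod f(x))

Multiply in F_17[x]: a(x)·b(x) = (11x + 12)·(x + 16) = 11x^2 + x + 5. This has degree ≥ 2, so divide by f(x) over F_17: 11x^2 + x + 5 = (11)·(x^2 + 11x + 12) + (16x + 9). Hence a·b ≡ 16x + 9 (mod f). (F_17[x]/(f) is a field with 17^2 = 289 elements since f is irreducible of degree 2.)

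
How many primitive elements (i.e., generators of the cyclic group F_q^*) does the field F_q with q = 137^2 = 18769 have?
There are φ(18768) = 5632 primitive elements

F_q^* is cyclic of order q - 1 = 18768. A cyclic group of order m has exactly φ(m) generators. Here m = 18768 = 2^4 · 3 · 17 · 23, so the number of primitive elements is φ(18768) = 5632.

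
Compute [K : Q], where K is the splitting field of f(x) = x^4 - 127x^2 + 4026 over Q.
[K : Q] = 4

Solving the quadratic in x^2: x^2 = (127 ± √(127^2 - 4·4026))/2 = (127 ± √25)/2 = (127 ± 5)/2, giving x^2 = 61 or x^2 = 66. So f(x) = (x^2 - 61)(x^2 - 66) and the roots of f are ±√61, ±√66. Hence the splitting field is K = Q(√61, √66). Since 61 and 66 are distinct squarefree integers > 1, their product 4026 is not a perfect square, so √66 ∉ Q(√61). By the tower law [K:Q] = [Q(√61,√66):Q(√61)] · [Q(√61):Q] = 2 · 2 = 4.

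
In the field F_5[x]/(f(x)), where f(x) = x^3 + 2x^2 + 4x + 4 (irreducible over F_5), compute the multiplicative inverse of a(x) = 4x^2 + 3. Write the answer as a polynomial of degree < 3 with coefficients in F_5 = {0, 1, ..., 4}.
a(x)^(-1) ≡ x^2 + 2x + 2 (mod f(x))

Since f is irreducible over F_5, F_5[x]/(f) is a field and a(x) ≠ 0 has an inverse. Apply the extended Euclidean algorithm to f(x) and a(x) in F_5[x]: f(x) = (4x + 3)·a(x) + (2x);  a(x) = (2x)·(2x) + (3). The last nonzero remainder is the constant 3 = gcd(f, a) in F_5. Back-substituting through the division chain expresses 3 = s(x)·a(x) + t(x)·f(x) with s(x) ≡ 3x^2 + x + 1 (mod f), so (3x^2 + x + 1)·a(x) ≡ 3 (mod f). Multiplying by 3^(-1) ≡ 2 in F_5 gives a(x)^(-1) ≡ 2·(3x^2 + x + 1) ≡ x^2 + 2x + 2 (mod f). Check: (4x^2 + 3)·(x^2 + 2x + 2) = 4x^4 + 3x^3 + x^2 + x + 1 ≡ 1 (mod x^3 + 2x^2 + 4x + 4).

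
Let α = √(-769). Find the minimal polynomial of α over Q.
m_α(x) = x^2 + 769

α satisfies α^2 + 769 = 0, so x^2 + 769 annihilates α. Since d = -769 is squarefree and ≠ 1, it is not a perfect square in Q, so x^2 + 769 has no rational root and is therefore irreducible over Q (a degree-2 polynomial over a field is irreducible iff it has no root). Hence m_α(x) = x^2 + 769.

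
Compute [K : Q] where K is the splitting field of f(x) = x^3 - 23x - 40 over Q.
[K : Q] = 6

By the rational root test, any rational root of the monic integer polynomial f(x) = x^3 - 23x - 40 must be an integer dividing the constant term -40, i.e. one of ±{1, 2, 4, 5, 8, 10, 20, 40}. Evaluating: f(1) = -62, f(-1) = -18, f(2) = -78, f(-2) = -2, f(4) = -68, f(-4) = -12, f(5) = -30, f(-5) = -50, f(8) = 288, f(-8) = -368, f(10) = 730, f(-10) = -810, f(20) = 7500, f(-20) = -7580, f(40) = 63040, f(-40) = -63120; none is 0, so f has no rational root and is therefore irreducible over Q (a cubic with no linear factor over a field is irreducible). For an irreducible cubic, the Galois group is A_3 or S_3 according as the discriminant disc(f) = -4a^3 - 27b^2 = -4·(-23)^3 - 27·(-40)^2 = 5468 is or is not a square in Q. Here disc(f) = 5468 is not a perfect square in Q, so the Galois group of f over Q is not contained in A_3 and must be all of S_3. The splitting field has degree |S_3| = 6 over Q, so [K : Q] = 6.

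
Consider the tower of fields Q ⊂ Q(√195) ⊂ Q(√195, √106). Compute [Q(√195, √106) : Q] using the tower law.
[Q(√195, √106) : Q] = 4

[Q(√195):Q] = 2 (min poly x^2 - 195, irreducible since 195 is squarefree > 1). For the top step, suppose √106 ∈ Q(√195), say √106 = c + d√195 with c, d ∈ Q. Squaring: 106 = c^2 + 195d^2 + 2cd√195. Since √195 ∉ Q this forces 2cd = 0. If d = 0 then √106 = c ∈ Q, contradicting 106 squarefree > 1. If c = 0 then 106 = 195d^2, so 195·106 = (195d)^2 is a perfect square in Q — but 195·106 = 20670 is not a perfect square (since 195 and 106 are distinct squarefree integers). Contradiction. Hence √106 ∉ Q(√195), so x^2 - 106 stays irreducible over Q(√195) and [Q(√195, √106) : Q(√195)] = 2. By the tower law, [Q(√195, √106) : Q] = 2 · 2 = 4.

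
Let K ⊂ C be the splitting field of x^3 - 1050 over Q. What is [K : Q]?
[K : Q] = 6

The roots of x^3 - 1050 are ∛1050, ω∛1050, ω^2∛1050 where ω = e^(2πi/3) is a primitive cube root of unity, so K = Q(∛1050, ω). Now [Q(∛1050):Q] = 3 (since 1050 is not a perfect cube, x^3 - 1050 is irreducible) and [Q(ω):Q] = 2. Both 2 and 3 divide [K:Q], and [K:Q] ≤ 3·2 = 6, so [K:Q] = 6. (Equivalently: Q(∛1050) ⊂ R but ω ∉ R, so [K : Q(∛1050)] = 2.)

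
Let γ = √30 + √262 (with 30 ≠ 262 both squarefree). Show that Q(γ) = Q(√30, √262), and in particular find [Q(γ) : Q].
[Q(γ) : Q] = 4 (equivalently, Q(γ) = Q(√30, √262))

Obviously Q(γ) ⊆ Q(√30, √262), and [Q(√30, √262):Q] = 4 (since 30, 262 are distinct squarefree integers > 1 with 7860 not a perfect square). To show equality we compute the minimal polynomial of γ. From γ = √30 + √262: γ^2 = 30 + 2√(7860) + 262 = 292 + 2√(7860), so γ^2 - 292 = 2√(7860); squaring, (γ^2 - 292)^2 = 4·7860, i.e. γ^4 - 584γ^2 + 85264 - 31440 = 0, i.e. γ^4 - 584γ^2 + 53824 = 0. So γ is a root of x^4 - 584x^2 + 53824. This polynomial is irreducible over Q: it has no rational root (each ±√30 ± √262 is irrational), and any factorization into two quadratics over Q would force √(7860) ∈ Q (pairing opposite roots) or √30, √262 ∈ Q (other pairings), all impossible. Hence [Q(γ):Q] = 4 = [Q(√30, √262):Q], so Q(γ) = Q(√30, √262).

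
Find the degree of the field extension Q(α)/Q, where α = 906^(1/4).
[Q(α):Q] = 4

α is a root of x^4 - 906. By Eisenstein's criterion at the prime p = 2 (which divides the constant term 906 but p^2 = 4 does not, since 906 is squarefree), x^4 - 906 is irreducible over Q. Hence [Q(α):Q] = 4.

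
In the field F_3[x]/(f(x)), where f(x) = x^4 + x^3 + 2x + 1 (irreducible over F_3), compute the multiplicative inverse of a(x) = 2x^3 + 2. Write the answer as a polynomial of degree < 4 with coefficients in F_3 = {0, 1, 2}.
a(x)^(-1) ≡ 2x^3 + 2x^2 + 2 (mod f(x))

Since f is irreducible over F_3, F_3[x]/(f) is a field and a(x) ≠ 0 has an inverse. Apply the extended Euclidean algorithm to f(x) and a(x) in F_3[x]: f(x) = (2x + 2)·a(x) + (x);  a(x) = (2x^2)·(x) + (2). The last nonzero remainder is the constant 2 = gcd(f, a) in F_3. Back-substituting through the division chain expresses 2 = s(x)·a(x) + t(x)·f(x) with s(x) ≡ x^3 + x^2 + 1 (mod f), so (x^3 + x^2 + 1)·a(x) ≡ 2 (mod f). Multiplying by 2^(-1) ≡ 2 in F_3 gives a(x)^(-1) ≡ 2·(x^3 + x^2 + 1) ≡ 2x^3 + 2x^2 + 2 (mod f). Check: (2x^3 + 2)·(2x^3 + 2x^2 + 2) = x^6 + x^5 + 2x^3 + x^2 + 1 ≡ 1 (mod x^4 + x^3 + 2x + 1).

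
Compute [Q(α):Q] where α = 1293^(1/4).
[Q(α):Q] = 4

α is a root of x^4 - 1293. By Eisenstein's criterion at the prime p = 3 (which divides the constant term 1293 but p^2 = 9 does not, since 1293 is squarefree), x^4 - 1293 is irreducible over Q. Hence [Q(α):Q] = 4.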